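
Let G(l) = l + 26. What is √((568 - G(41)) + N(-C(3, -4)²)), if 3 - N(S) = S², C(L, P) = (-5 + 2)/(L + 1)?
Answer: 3*√14327/16 ≈ 22.443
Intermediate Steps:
C(L, P) = -3/(1 + L)
G(l) = 26 + l
N(S) = 3 - S²
√((568 - G(41)) + N(-C(3, -4)²)) = √((568 - (26 + 41)) + (3 - (-(-3/(1 + 3))²)²)) = √((568 - 1*67) + (3 - (-(-3/4)²)²)) = √((568 - 67) + (3 - (-(-3*¼)²)²)) = √(501 + (3 - (-(-¾)²)²)) = √(501 + (3 - (-1*9/16)²)) = √(501 + (3 - (-9/16)²)) = √(501 + (3 - 1*81/256)) = √(501 + (3 - 81/256)) = √(501 + 687/256) = √(128943/256) = 3*√14327/16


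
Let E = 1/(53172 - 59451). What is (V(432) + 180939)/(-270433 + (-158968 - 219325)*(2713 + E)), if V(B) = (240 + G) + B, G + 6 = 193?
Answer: -1141509642/6445891310125 ≈ -0.00017709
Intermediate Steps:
G = 187 (G = -6 + 193 = 187)
E = -1/6279 (E = 1/(-6279) = -1/6279 ≈ -0.00015926)
V(B) = 427 + B (V(B) = (240 + 187) + B = 427 + B)
(V(432) + 180939)/(-270433 + (-158968 - 219325)*(2713 + E)) = ((427 + 432) + 180939)/(-270433 + (-158968 - 219325)*(2713 - 1/6279)) = (859 + 180939)/(-270433 - 378293*17034926/6279) = 181798/(-270433 - 6444193261318/6279) = 181798/(-6445891310125/6279) = 181798*(-6279/6445891310125) = -1141509642/6445891310125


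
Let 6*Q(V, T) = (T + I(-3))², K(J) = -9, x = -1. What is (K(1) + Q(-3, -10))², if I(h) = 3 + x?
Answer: 25/9 ≈ 2.7778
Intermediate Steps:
I(h) = 2 (I(h) = 3 - 1 = 2)
Q(V, T) = (2 + T)²/6 (Q(V, T) = (T + 2)²/6 = (2 + T)²/6)
(K(1) + Q(-3, -10))² = (-9 + (2 - 10)²/6)² = (-9 + (⅙)*(-8)²)² = (-9 + (⅙)*64)² = (-9 + 32/3)² = (5/3)² = 25/9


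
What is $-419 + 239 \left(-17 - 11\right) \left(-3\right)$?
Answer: $19657$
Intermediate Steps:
$-419 + 239 \left(-17 - 11\right) \left(-3\right) = -419 + 239 \left(\left(-28\right) \left(-3\right)\right) = -419 + 239 \cdot 84 = -419 + 20076 = 19657$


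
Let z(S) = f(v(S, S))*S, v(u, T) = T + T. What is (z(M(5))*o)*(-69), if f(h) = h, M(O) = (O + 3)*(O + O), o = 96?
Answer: -84787200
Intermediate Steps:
M(O) = 2*O*(3 + O) (M(O) = (3 + O)*(2*O) = 2*O*(3 + O))
v(u, T) = 2*T
z(S) = 2*S² (z(S) = (2*S)*S = 2*S²)
(z(M(5))*o)*(-69) = ((2*(2*5*(3 + 5))²)*96)*(-69) = ((2*(2*5*8)²)*96)*(-69) = ((2*80²)*96)*(-69) = ((2*6400)*96)*(-69) = (12800*96)*(-69) = 1228800*(-69) = -84787200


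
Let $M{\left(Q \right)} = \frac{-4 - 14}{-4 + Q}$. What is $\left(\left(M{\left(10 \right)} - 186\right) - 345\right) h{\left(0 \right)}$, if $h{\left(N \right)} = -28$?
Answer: $14952$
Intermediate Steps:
$M{\left(Q \right)} = - \frac{18}{-4 + Q}$
$\left(\left(M{\left(10 \right)} - 186\right) - 345\right) h{\left(0 \right)} = \left(\left(- \frac{18}{-4 + 10} - 186\right) - 345\right) \left(-28\right) = \left(\left(- \frac{18}{6} - 186\right) - 345\right) \left(-28\right) = \left(\left(\left(-18\right) \frac{1}{6} - 186\right) - 345\right) \left(-28\right) = \left(\left(-3 - 186\right) - 345\right) \left(-28\right) = \left(-189 - 345\right) \left(-28\right) = \left(-534\right) \left(-28\right) = 14952$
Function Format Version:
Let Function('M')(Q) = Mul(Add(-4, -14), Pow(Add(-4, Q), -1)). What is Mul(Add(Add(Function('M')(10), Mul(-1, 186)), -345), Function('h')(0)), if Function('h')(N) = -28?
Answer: 14952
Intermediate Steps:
Function('M')(Q) = Mul(-18, Pow(Add(-4, Q), -1))
Mul(Add(Add(Function('M')(10), Mul(-1, 186)), -345), Function('h')(0)) = Mul(Add(Add(Mul(-18, Pow(Add(-4, 10), -1)), Mul(-1, 186)), -345), -28) = Mul(Add(Add(Mul(-18, Pow(6, -1)), -186), -345), -28) = Mul(Add(Add(Mul(-18, Rational(1, 6)), -186), -345), -28) = Mul(Add(Add(-3, -186), -345), -28) = Mul(Add(-189, -345), -28) = Mul(-534, -28) = 14952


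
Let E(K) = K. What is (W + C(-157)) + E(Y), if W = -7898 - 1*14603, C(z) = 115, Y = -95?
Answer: -22481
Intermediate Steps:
W = -22501 (W = -7898 - 14603 = -22501)
(W + C(-157)) + E(Y) = (-22501 + 115) - 95 = -22386 - 95 = -22481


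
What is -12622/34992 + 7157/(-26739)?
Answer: -32663189/51980616 ≈ -0.62837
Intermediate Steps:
-12622/34992 + 7157/(-26739) = -12622*1/34992 + 7157*(-1/26739) = -6311/17496 - 7157/26739 = -32663189/51980616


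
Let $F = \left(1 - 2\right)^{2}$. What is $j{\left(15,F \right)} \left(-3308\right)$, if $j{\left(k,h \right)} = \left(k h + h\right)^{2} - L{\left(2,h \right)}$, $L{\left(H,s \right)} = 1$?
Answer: $-843540$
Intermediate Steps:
$F = 1$ ($F = \left(-1\right)^{2} = 1$)
$j{\left(k,h \right)} = -1 + \left(h + h k\right)^{2}$ ($j{\left(k,h \right)} = \left(k h + h\right)^{2} - 1 = \left(h k + h\right)^{2} - 1 = \left(h + h k\right)^{2} - 1 = -1 + \left(h + h k\right)^{2}$)
$j{\left(15,F \right)} \left(-3308\right) = \left(-1 + 1^{2} \left(1 + 15\right)^{2}\right) \left(-3308\right) = \left(-1 + 1 \cdot 16^{2}\right) \left(-3308\right) = \left(-1 + 1 \cdot 256\right) \left(-3308\right) = \left(-1 + 256\right) \left(-3308\right) = 255 \left(-3308\right) = -843540$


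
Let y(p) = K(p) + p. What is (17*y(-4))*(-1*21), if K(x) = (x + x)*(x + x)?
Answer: -21420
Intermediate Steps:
K(x) = 4*x**2 (K(x) = (2*x)*(2*x) = 4*x**2)
y(p) = p + 4*p**2 (y(p) = 4*p**2 + p = p + 4*p**2)
(17*y(-4))*(-1*21) = (17*(-4*(1 + 4*(-4))))*(-1*21) = (17*(-4*(1 - 16)))*(-21) = (17*(-4*(-15)))*(-21) = (17*60)*(-21) = 1020*(-21) = -21420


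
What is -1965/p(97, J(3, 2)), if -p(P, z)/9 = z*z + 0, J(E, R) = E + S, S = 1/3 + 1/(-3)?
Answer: 655/27 ≈ 24.259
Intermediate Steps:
S = 0 (S = 1*(⅓) + 1*(-⅓) = ⅓ - ⅓ = 0)
J(E, R) = E (J(E, R) = E + 0 = E)
p(P, z) = -9*z² (p(P, z) = -9*(z*z + 0) = -9*(z² + 0) = -9*z²)
-1965/p(97, J(3, 2)) = -1965/((-9*3²)) = -1965/((-9*9)) = -1965/(-81) = -1965*(-1/81) = 655/27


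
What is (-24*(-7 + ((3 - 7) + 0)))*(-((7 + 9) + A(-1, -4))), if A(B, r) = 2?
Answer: -4752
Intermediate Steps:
(-24*(-7 + ((3 - 7) + 0)))*(-((7 + 9) + A(-1, -4))) = (-24*(-7 + ((3 - 7) + 0)))*(-((7 + 9) + 2)) = (-24*(-7 + (-4 + 0)))*(-(16 + 2)) = (-24*(-7 - 4))*(-1*18) = -24*(-11)*(-18) = 264*(-18) = -4752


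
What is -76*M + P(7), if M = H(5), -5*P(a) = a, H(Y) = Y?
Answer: -1907/5 ≈ -381.40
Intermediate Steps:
P(a) = -a/5
M = 5
-76*M + P(7) = -76*5 - ⅕*7 = -380 - 7/5 = -1907/5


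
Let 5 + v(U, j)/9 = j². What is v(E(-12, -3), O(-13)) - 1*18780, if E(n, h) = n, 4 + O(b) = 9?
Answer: -18600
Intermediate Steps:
O(b) = 5 (O(b) = -4 + 9 = 5)
v(U, j) = -45 + 9*j²
v(E(-12, -3), O(-13)) - 1*18780 = (-45 + 9*5²) - 1*18780 = (-45 + 9*25) - 18780 = (-45 + 225) - 18780 = 180 - 18780 = -18600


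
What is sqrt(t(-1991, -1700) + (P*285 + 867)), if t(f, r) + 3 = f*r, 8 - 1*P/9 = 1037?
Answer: sqrt(746179) ≈ 863.82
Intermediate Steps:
P = -9261 (P = 72 - 9*1037 = 72 - 9333 = -9261)
t(f, r) = -3 + f*r
sqrt(t(-1991, -1700) + (P*285 + 867)) = sqrt((-3 - 1991*(-1700)) + (-9261*285 + 867)) = sqrt((-3 + 3384700) + (-2639385 + 867)) = sqrt(3384697 - 2638518) = sqrt(746179)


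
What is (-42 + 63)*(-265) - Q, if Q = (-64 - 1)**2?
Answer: -9790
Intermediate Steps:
Q = 4225 (Q = (-65)**2 = 4225)
(-42 + 63)*(-265) - Q = (-42 + 63)*(-265) - 1*4225 = 21*(-265) - 4225 = -5565 - 4225 = -9790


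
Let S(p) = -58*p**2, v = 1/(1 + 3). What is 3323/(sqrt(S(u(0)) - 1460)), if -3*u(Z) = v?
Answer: -19938*I*sqrt(1738)/9559 ≈ -86.955*I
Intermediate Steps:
v = 1/4 ≈ 0.25000
u(Z) = -1/12 (u(Z) = -1/3*1/4 = -1/12)
3323/(sqrt(S(u(0)) - 1460)) = 3323/(sqrt(-58*(-1/12)**2 - 1460)) = 3323/(sqrt(-58*1/144 - 1460)) = 3323/(sqrt(-29/72 - 1460)) = 3323/(sqrt(-105149/72)) = 3323/((11*I*sqrt(1738)/12)) = 3323*(-6*I*sqrt(1738)/9559) = -19938*I*sqrt(1738)/9559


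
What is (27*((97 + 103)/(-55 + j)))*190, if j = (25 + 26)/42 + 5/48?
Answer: -344736000/18037 ≈ -19113.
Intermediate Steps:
j = 443/336 (j = 51*(1/42) + 5*(1/48) = 17/14 + 5/48 = 443/336 ≈ 1.3185)
(27*((97 + 103)/(-55 + j)))*190 = (27*((97 + 103)/(-55 + 443/336)))*190 = (27*(200/(-18037/336)))*190 = (27*(200*(-336/18037)))*190 = (27*(-67200/18037))*190 = -1814400/18037*190 = -344736000/18037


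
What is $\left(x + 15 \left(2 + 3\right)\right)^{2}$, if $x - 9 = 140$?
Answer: $50176$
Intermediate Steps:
$x = 149$ ($x = 9 + 140 = 149$)
$\left(x + 15 \left(2 + 3\right)\right)^{2} = \left(149 + 15 \left(2 + 3\right)\right)^{2} = \left(149 + 15 \cdot 5\right)^{2} = \left(149 + 75\right)^{2} = 224^{2} = 50176$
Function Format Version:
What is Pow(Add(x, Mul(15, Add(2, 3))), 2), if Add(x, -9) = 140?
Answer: 50176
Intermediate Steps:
x = 149 (x = Add(9, 140) = 149)
Pow(Add(x, Mul(15, Add(2, 3))), 2) = Pow(Add(149, Mul(15, Add(2, 3))), 2) = Pow(Add(149, Mul(15, 5)), 2) = Pow(Add(149, 75), 2) = Pow(224, 2) = 50176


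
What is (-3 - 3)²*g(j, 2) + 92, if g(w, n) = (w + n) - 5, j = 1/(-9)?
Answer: -20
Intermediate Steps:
j = -⅑ ≈ -0.11111
g(w, n) = -5 + n + w (g(w, n) = (n + w) - 5 = -5 + n + w)
(-3 - 3)²*g(j, 2) + 92 = (-3 - 3)²*(-5 + 2 - ⅑) + 92 = (-6)²*(-28/9) + 92 = 36*(-28/9) + 92 = -112 + 92 = -20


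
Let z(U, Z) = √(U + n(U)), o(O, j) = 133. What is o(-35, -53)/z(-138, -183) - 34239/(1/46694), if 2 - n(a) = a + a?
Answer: -1598755866 + 19*√35/10 ≈ -1.5988e+9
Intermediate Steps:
n(a) = 2 - 2*a (n(a) = 2 - (a + a) = 2 - 2*a)
z(U, Z) = √(2 - U) (z(U, Z) = √(U + (2 - 2*U)) = √(2 - U))
o(-35, -53)/z(-138, -183) - 34239/(1/46694) = 133/(√(2 - 1*(-138))) - 34239/(1/46694) = 133/(√(2 + 138)) - 34239/1/46694 = 133/(√140) - 34239*46694 = 133/((2*√35)) - 1598755866 = 133*(√35/70) - 1598755866 = 19*√35/10 - 1598755866 = -1598755866 + 19*√35/10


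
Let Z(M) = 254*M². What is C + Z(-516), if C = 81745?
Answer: 67710769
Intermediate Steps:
C + Z(-516) = 81745 + 254*(-516)² = 81745 + 254*266256 = 81745 + 67629024 = 67710769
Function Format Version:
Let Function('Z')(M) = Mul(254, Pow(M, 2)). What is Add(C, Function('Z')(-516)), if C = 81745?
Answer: 67710769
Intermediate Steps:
Add(C, Function('Z')(-516)) = Add(81745, Mul(254, Pow(-516, 2))) = Add(81745, Mul(254, 266256)) = Add(81745, 67629024) = 67710769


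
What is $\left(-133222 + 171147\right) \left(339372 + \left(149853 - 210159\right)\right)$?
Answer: $10583578050$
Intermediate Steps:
$\left(-133222 + 171147\right) \left(339372 + \left(149853 - 210159\right)\right) = 37925 \left(339372 - 60306\right) = 37925 \cdot 279066 = 10583578050$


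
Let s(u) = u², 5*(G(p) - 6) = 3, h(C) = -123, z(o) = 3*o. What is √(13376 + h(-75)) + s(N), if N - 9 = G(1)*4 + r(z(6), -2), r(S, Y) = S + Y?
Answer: 66049/25 + √13253 ≈ 2757.1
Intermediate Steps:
G(p) = 33/5 (G(p) = 6 + (⅕)*3 = 6 + ⅗ = 33/5)
N = 257/5 (N = 9 + ((33/5)*4 + (3*6 - 2)) = 9 + (132/5 + (18 - 2)) = 9 + (132/5 + 16) = 9 + 212/5 = 257/5 ≈ 51.400)
√(13376 + h(-75)) + s(N) = √(13376 - 123) + (257/5)² = √13253 + 66049/25 = 66049/25 + √13253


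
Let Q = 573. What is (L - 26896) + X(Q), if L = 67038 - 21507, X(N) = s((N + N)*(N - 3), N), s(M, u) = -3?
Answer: 18632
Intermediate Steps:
X(N) = -3
L = 45531
(L - 26896) + X(Q) = (45531 - 26896) - 3 = 18635 - 3 = 18632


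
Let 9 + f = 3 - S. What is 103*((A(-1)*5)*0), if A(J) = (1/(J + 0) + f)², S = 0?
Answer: 0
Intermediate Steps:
f = -6 (f = -9 + (3 - 1*0) = -9 + (3 + 0) = -9 + 3 = -6)
A(J) = (-6 + 1/J)² (A(J) = (1/(J + 0) - 6)² = (1/J - 6)² = (-6 + 1/J)²)
103*((A(-1)*5)*0) = 103*((((-1 + 6*(-1))²/(-1)²)*5)*0) = 103*(((1*(-1 - 6)²)*5)*0) = 103*(((1*(-7)²)*5)*0) = 103*(((1*49)*5)*0) = 103*((49*5)*0) = 103*(245*0) = 103*0 = 0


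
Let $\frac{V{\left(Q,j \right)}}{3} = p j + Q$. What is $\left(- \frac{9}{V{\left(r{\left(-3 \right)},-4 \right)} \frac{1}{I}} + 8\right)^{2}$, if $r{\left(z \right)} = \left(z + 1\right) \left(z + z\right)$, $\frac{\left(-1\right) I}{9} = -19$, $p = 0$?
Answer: $\frac{19321}{16} \approx 1207.6$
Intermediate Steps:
$I = 171$ ($I = \left(-9\right) \left(-19\right) = 171$)
$r{\left(z \right)} = 2 z \left(1 + z\right)$ ($r{\left(z \right)} = \left(1 + z\right) 2 z = 2 z \left(1 + z\right)$)
$V{\left(Q,j \right)} = 3 Q$ ($V{\left(Q,j \right)} = 3 \left(0 j + Q\right) = 3 \left(0 + Q\right) = 3 Q$)
$\left(- \frac{9}{V{\left(r{\left(-3 \right)},-4 \right)} \frac{1}{I}} + 8\right)^{2} = \left(- \frac{9}{3 \cdot 2 \left(-3\right) \left(1 - 3\right) \frac{1}{171}} + 8\right)^{2} = \left(- \frac{9}{3 \cdot 2 \left(-3\right) \left(-2\right) \frac{1}{171}} + 8\right)^{2} = \left(- \frac{9}{3 \cdot 12 \cdot \frac{1}{171}} + 8\right)^{2} = \left(- \frac{9}{36 \cdot \frac{1}{171}} + 8\right)^{2} = \left(- \frac{9}{\frac{4}{19}} + 8\right)^{2} = \left(\left(-9\right) \frac{19}{4} + 8\right)^{2} = \left(- \frac{171}{4} + 8\right)^{2} = \left(- \frac{139}{4}\right)^{2} = \frac{19321}{16}$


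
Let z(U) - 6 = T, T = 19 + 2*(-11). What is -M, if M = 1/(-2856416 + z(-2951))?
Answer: 1/2856413 ≈ 3.5009e-7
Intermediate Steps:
T = -3 (T = 19 - 22 = -3)
z(U) = 3 (z(U) = 6 - 3 = 3)
M = -1/2856413 (M = 1/(-2856416 + 3) = 1/(-2856413) = -1/2856413 ≈ -3.5009e-7)
-M = -1*(-1/2856413) = 1/2856413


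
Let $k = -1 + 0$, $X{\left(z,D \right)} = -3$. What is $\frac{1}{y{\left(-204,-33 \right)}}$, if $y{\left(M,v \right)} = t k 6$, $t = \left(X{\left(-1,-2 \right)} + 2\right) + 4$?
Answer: $- \frac{1}{18} \approx -0.055556$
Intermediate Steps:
$t = 3$ ($t = \left(-3 + 2\right) + 4 = -1 + 4 = 3$)
$k = -1$
$y{\left(M,v \right)} = -18$ ($y{\left(M,v \right)} = 3 \left(-1\right) 6 = \left(-3\right) 6 = -18$)
$\frac{1}{y{\left(-204,-33 \right)}} = \frac{1}{-18} = - \frac{1}{18}$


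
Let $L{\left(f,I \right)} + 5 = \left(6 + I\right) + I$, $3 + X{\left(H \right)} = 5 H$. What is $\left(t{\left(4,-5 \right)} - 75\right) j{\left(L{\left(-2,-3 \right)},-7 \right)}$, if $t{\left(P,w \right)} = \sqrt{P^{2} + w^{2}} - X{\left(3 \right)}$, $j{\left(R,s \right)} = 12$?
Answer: $-1044 + 12 \sqrt{41} \approx -967.16$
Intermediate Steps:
$X{\left(H \right)} = -3 + 5 H$
$L{\left(f,I \right)} = 1 + 2 I$ ($L{\left(f,I \right)} = -5 + \left(\left(6 + I\right) + I\right) = -5 + \left(6 + 2 I\right) = 1 + 2 I$)
$t{\left(P,w \right)} = -12 + \sqrt{P^{2} + w^{2}}$ ($t{\left(P,w \right)} = \sqrt{P^{2} + w^{2}} - \left(-3 + 5 \cdot 3\right) = \sqrt{P^{2} + w^{2}} - \left(-3 + 15\right) = \sqrt{P^{2} + w^{2}} - 12 = -12 + \sqrt{P^{2} + w^{2}}$)
$\left(t{\left(4,-5 \right)} - 75\right) j{\left(L{\left(-2,-3 \right)},-7 \right)} = \left(\left(-12 + \sqrt{4^{2} + \left(-5\right)^{2}}\right) - 75\right) 12 = \left(\left(-12 + \sqrt{16 + 25}\right) - 75\right) 12 = \left(\left(-12 + \sqrt{41}\right) - 75\right) 12 = \left(-87 + \sqrt{41}\right) 12 = -1044 + 12 \sqrt{41}$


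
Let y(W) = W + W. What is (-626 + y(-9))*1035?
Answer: -666540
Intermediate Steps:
y(W) = 2*W
(-626 + y(-9))*1035 = (-626 + 2*(-9))*1035 = (-626 - 18)*1035 = -644*1035 = -666540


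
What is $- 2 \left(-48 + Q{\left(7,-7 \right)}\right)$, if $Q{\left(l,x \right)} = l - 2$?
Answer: $86$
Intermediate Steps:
$Q{\left(l,x \right)} = -2 + l$
$- 2 \left(-48 + Q{\left(7,-7 \right)}\right) = - 2 \left(-48 + \left(-2 + 7\right)\right) = - 2 \left(-48 + 5\right) = \left(-2\right) \left(-43\right) = 86$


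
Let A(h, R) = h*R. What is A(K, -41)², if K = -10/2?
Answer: 42025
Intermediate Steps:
K = -5 (K = -10*½ = -5)
A(h, R) = R*h
A(K, -41)² = (-41*(-5))² = 205² = 42025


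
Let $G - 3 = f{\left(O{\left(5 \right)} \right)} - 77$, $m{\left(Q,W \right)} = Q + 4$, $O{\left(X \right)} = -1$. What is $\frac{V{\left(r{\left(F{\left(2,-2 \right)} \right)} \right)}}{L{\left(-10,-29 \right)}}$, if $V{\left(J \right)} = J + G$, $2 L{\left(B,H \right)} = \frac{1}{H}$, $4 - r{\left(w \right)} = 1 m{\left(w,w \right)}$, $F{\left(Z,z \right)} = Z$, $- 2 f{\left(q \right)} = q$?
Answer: $4379$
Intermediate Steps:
$f{\left(q \right)} = - \frac{q}{2}$
$m{\left(Q,W \right)} = 4 + Q$
$r{\left(w \right)} = - w$ ($r{\left(w \right)} = 4 - 1 \left(4 + w\right) = 4 - \left(4 + w\right) = - w$)
$L{\left(B,H \right)} = \frac{1}{2 H}$
$G = - \frac{147}{2}$ ($G = 3 - \frac{153}{2} = - \frac{147}{2} \approx -73.5$)
$V{\left(J \right)} = - \frac{147}{2} + J$ ($V{\left(J \right)} = J - \frac{147}{2} = - \frac{147}{2} + J$)
$\frac{V{\left(r{\left(F{\left(2,-2 \right)} \right)} \right)}}{L{\left(-10,-29 \right)}} = \frac{- \frac{147}{2} - 2}{\frac{1}{2} \frac{1}{-29}} = \frac{- \frac{147}{2} - 2}{\frac{1}{2} \left(- \frac{1}{29}\right)} = - \frac{151}{2 \left(- \frac{1}{58}\right)} = \left(- \frac{151}{2}\right) \left(-58\right) = 4379$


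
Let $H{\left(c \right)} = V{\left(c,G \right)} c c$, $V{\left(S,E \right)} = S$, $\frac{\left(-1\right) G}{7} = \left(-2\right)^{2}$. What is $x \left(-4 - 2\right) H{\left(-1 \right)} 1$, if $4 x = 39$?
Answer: $\frac{117}{2} \approx 58.5$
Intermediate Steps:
$x = \frac{39}{4}$ ($x = \frac{1}{4} \cdot 39 = \frac{39}{4} \approx 9.75$)
$G = -28$ ($G = - 7 \left(-2\right)^{2} = \left(-7\right) 4 = -28$)
$H{\left(c \right)} = c^{3}$ ($H{\left(c \right)} = c c c = c^{2} c = c^{3}$)
$x \left(-4 - 2\right) H{\left(-1 \right)} 1 = \frac{39 \left(-4 - 2\right) \left(-1\right)^{3}}{4} \cdot 1 = \frac{39 \left(\left(-6\right) \left(-1\right)\right)}{4} \cdot 1 = \frac{39}{4} \cdot 6 \cdot 1 = \frac{117}{2} \cdot 1 = \frac{117}{2}$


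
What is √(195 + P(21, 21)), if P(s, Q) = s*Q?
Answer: 2*√159 ≈ 25.219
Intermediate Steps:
P(s, Q) = Q*s
√(195 + P(21, 21)) = √(195 + 21*21) = √(195 + 441) = √636 = 2*√159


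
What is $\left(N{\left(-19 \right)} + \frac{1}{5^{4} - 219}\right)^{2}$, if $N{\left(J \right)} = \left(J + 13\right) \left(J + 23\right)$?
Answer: $\frac{94926049}{164836} \approx 575.88$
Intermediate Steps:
$N{\left(J \right)} = \left(13 + J\right) \left(23 + J\right)$
$\left(N{\left(-19 \right)} + \frac{1}{5^{4} - 219}\right)^{2} = \left(\left(299 + \left(-19\right)^{2} + 36 \left(-19\right)\right) + \frac{1}{5^{4} - 219}\right)^{2} = \left(\left(299 + 361 - 684\right) + \frac{1}{625 - 219}\right)^{2} = \left(-24 + \frac{1}{406}\right)^{2} = \left(- \frac{9743}{406}\right)^{2} = \frac{94926049}{164836}$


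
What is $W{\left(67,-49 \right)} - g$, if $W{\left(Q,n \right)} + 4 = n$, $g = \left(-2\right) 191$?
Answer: $329$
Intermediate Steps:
$g = -382$
$W{\left(Q,n \right)} = -4 + n$
$W{\left(67,-49 \right)} - g = \left(-4 - 49\right) - -382 = -53 + 382 = 329$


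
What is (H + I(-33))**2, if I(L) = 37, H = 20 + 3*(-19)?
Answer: 0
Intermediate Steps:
H = -37 (H = 20 - 57 = -37)
(H + I(-33))**2 = (-37 + 37)**2 = 0**2 = 0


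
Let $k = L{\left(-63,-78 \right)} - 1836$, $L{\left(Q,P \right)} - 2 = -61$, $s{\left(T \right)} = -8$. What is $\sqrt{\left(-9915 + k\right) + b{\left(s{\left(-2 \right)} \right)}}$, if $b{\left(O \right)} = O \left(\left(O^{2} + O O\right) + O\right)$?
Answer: $i \sqrt{12770} \approx 113.0 i$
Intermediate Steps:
$L{\left(Q,P \right)} = -59$ ($L{\left(Q,P \right)} = 2 - 61 = -59$)
$k = -1895$ ($k = -59 - 1836 = -1895$)
$b{\left(O \right)} = O \left(O + 2 O^{2}\right)$ ($b{\left(O \right)} = O \left(\left(O^{2} + O^{2}\right) + O\right) = O \left(2 O^{2} + O\right) = O \left(O + 2 O^{2}\right)$)
$\sqrt{\left(-9915 + k\right) + b{\left(s{\left(-2 \right)} \right)}} = \sqrt{\left(-9915 - 1895\right) + \left(-8\right)^{2} \left(1 + 2 \left(-8\right)\right)} = \sqrt{-11810 + 64 \left(1 - 16\right)} = \sqrt{-11810 + 64 \left(-15\right)} = \sqrt{-11810 - 960} = \sqrt{-12770} = i \sqrt{12770}$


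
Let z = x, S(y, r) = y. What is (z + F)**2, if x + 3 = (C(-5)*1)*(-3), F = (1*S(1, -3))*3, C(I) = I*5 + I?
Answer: 8100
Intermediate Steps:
C(I) = 6*I (C(I) = 5*I + I = 6*I)
F = 3 (F = (1*1)*3 = 1*3 = 3)
x = 87 (x = -3 + ((6*(-5))*1)*(-3) = -3 - 30*1*(-3) = -3 - 30*(-3) = -3 + 90 = 87)
z = 87
(z + F)**2 = (87 + 3)**2 = 90**2 = 8100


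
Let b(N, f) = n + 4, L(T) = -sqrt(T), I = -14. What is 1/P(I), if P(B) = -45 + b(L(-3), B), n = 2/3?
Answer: -3/121 ≈ -0.024793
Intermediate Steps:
n = 2/3 (n = 2*(1/3) = 2/3 ≈ 0.66667)
b(N, f) = 14/3 (b(N, f) = 2/3 + 4 = 14/3)
P(B) = -121/3 (P(B) = -45 + 14/3 = -121/3)
1/P(I) = 1/(-121/3) = -3/121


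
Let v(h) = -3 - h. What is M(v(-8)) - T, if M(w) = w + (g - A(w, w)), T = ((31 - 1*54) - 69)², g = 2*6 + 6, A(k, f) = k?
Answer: -8446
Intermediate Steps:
g = 18 (g = 12 + 6 = 18)
T = 8464 (T = ((31 - 54) - 69)² = (-23 - 69)² = (-92)² = 8464)
M(w) = 18 (M(w) = w + (18 - w) = 18)
M(v(-8)) - T = 18 - 1*8464 = 18 - 8464 = -8446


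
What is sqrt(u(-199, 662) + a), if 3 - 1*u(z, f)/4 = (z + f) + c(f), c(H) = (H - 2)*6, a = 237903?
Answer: sqrt(220223) ≈ 469.28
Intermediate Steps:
c(H) = -12 + 6*H (c(H) = (-2 + H)*6 = -12 + 6*H)
u(z, f) = 60 - 28*f - 4*z (u(z, f) = 12 - 4*((z + f) + (-12 + 6*f)) = 12 - 4*((f + z) + (-12 + 6*f)) = 12 - 4*(-12 + z + 7*f) = 12 + (48 - 28*f - 4*z) = 60 - 28*f - 4*z)
sqrt(u(-199, 662) + a) = sqrt((60 - 28*662 - 4*(-199)) + 237903) = sqrt((60 - 18536 + 796) + 237903) = sqrt(-17680 + 237903) = sqrt(220223)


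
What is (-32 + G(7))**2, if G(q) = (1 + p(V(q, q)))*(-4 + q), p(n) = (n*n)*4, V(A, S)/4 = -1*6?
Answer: 47375689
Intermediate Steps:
V(A, S) = -24 (V(A, S) = 4*(-1*6) = 4*(-6) = -24)
p(n) = 4*n**2 (p(n) = n**2*4 = 4*n**2)
G(q) = -9220 + 2305*q (G(q) = (1 + 4*(-24)**2)*(-4 + q) = (1 + 4*576)*(-4 + q) = (1 + 2304)*(-4 + q) = 2305*(-4 + q) = -9220 + 2305*q)
(-32 + G(7))**2 = (-32 + (-9220 + 2305*7))**2 = (-32 + (-9220 + 16135))**2 = (-32 + 6915)**2 = 6883**2 = 47375689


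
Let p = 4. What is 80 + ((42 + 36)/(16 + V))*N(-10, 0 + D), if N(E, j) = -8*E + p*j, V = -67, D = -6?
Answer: -96/17 ≈ -5.6471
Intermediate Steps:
N(E, j) = -8*E + 4*j
80 + ((42 + 36)/(16 + V))*N(-10, 0 + D) = 80 + ((42 + 36)/(16 - 67))*(-8*(-10) + 4*(0 - 6)) = 80 + (78/(-51))*(80 + 4*(-6)) = 80 + (78*(-1/51))*(80 - 24) = 80 - 26/17*56 = 80 - 1456/17 = -96/17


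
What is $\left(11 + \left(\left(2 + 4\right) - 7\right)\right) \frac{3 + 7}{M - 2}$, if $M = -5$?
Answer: $- \frac{100}{7} \approx -14.286$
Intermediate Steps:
$\left(11 + \left(\left(2 + 4\right) - 7\right)\right) \frac{3 + 7}{M - 2} = \left(11 + \left(\left(2 + 4\right) - 7\right)\right) \frac{3 + 7}{-5 - 2} = \left(11 + \left(6 - 7\right)\right) \frac{10}{-7} = \left(11 - 1\right) 10 \left(- \frac{1}{7}\right) = 10 \left(- \frac{10}{7}\right) = - \frac{100}{7}$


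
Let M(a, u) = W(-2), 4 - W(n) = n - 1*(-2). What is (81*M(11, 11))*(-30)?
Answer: -9720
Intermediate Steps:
W(n) = 2 - n (W(n) = 4 - (n - 1*(-2)) = 4 - (n + 2) = 4 - (2 + n) = 4 + (-2 - n) = 2 - n)
M(a, u) = 4 (M(a, u) = 2 - 1*(-2) = 2 + 2 = 4)
(81*M(11, 11))*(-30) = (81*4)*(-30) = 324*(-30) = -9720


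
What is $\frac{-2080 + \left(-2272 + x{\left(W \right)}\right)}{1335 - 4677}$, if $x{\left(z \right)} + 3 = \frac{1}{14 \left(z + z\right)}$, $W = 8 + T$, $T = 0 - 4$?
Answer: $\frac{487759}{374304} \approx 1.3031$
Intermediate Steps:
$T = -4$
$W = 4$ ($W = 8 - 4 = 4$)
$x{\left(z \right)} = -3 + \frac{1}{28 z}$ ($x{\left(z \right)} = -3 + \frac{1}{14 \left(z + z\right)} = -3 + \frac{1}{14 \cdot 2 z} = -3 + \frac{1}{28 z}$)
$\frac{-2080 + \left(-2272 + x{\left(W \right)}\right)}{1335 - 4677} = \frac{-2080 - \left(2275 - \frac{1}{112}\right)}{1335 - 4677} = \frac{-2080 + \left(-2272 + \left(-3 + \frac{1}{28} \cdot \frac{1}{4}\right)\right)}{-3342} = \left(-2080 + \left(-2272 + \left(-3 + \frac{1}{112}\right)\right)\right) \left(- \frac{1}{3342}\right) = \left(-2080 - \frac{254799}{112}\right) \left(- \frac{1}{3342}\right) = \left(- \frac{487759}{112}\right) \left(- \frac{1}{3342}\right) = \frac{487759}{374304}$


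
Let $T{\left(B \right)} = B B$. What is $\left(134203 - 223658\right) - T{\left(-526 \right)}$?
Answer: $-366131$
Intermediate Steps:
$T{\left(B \right)} = B^{2}$
$\left(134203 - 223658\right) - T{\left(-526 \right)} = \left(134203 - 223658\right) - \left(-526\right)^{2} = \left(134203 - 223658\right) - 276676 = -89455 - 276676 = -366131$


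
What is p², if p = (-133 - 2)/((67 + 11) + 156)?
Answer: 225/676 ≈ 0.33284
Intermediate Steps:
p = -15/26 (p = -135/(78 + 156) = -135/234 = -135*1/234 = -15/26 ≈ -0.57692)
p² = (-15/26)² = 225/676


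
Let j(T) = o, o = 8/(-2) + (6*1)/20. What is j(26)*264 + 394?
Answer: -2914/5 ≈ -582.80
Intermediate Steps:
o = -37/10 (o = 8*(-½) + 6*(1/20) = -4 + 3/10 = -37/10 ≈ -3.7000)
j(T) = -37/10
j(26)*264 + 394 = -37/10*264 + 394 = -4884/5 + 394 = -2914/5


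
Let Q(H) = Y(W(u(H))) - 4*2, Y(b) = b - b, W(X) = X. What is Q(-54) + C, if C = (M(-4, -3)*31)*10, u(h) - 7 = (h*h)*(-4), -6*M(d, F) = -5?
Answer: 751/3 ≈ 250.33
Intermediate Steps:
M(d, F) = ⅚ (M(d, F) = -⅙*(-5) = ⅚)
u(h) = 7 - 4*h² (u(h) = 7 + (h*h)*(-4) = 7 + h²*(-4) = 7 - 4*h²)
Y(b) = 0
C = 775/3 (C = ((⅚)*31)*10 = (155/6)*10 = 775/3 ≈ 258.33)
Q(H) = -8 (Q(H) = 0 - 4*2 = 0 - 8 = -8)
Q(-54) + C = -8 + 775/3 = 751/3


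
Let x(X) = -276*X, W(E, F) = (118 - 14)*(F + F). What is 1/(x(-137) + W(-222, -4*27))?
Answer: 1/15348 ≈ 6.5155e-5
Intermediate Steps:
W(E, F) = 208*F (W(E, F) = 104*(2*F) = 208*F)
1/(x(-137) + W(-222, -4*27)) = 1/(-276*(-137) + 208*(-4*27)) = 1/(37812 + 208*(-108)) = 1/(37812 - 22464) = 1/15348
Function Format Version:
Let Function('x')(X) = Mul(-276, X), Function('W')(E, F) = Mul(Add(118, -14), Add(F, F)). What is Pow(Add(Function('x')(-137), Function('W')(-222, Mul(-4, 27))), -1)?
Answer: Rational(1, 15348) ≈ 6.5155e-5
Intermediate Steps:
Function('W')(E, F) = Mul(208, F) (Function('W')(E, F) = Mul(104, Mul(2, F)) = Mul(208, F))
Pow(Add(Function('x')(-137), Function('W')(-222, Mul(-4, 27))), -1) = Pow(Add(Mul(-276, -137), Mul(208, Mul(-4, 27))), -1) = Pow(Add(37812, Mul(208, -108)), -1) = Pow(Add(37812, -22464), -1) = Pow(15348, -1) = Rational(1, 15348)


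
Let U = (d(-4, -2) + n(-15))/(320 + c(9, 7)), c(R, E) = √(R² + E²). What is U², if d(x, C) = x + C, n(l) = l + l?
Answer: 1296/(320 + √130)² ≈ 0.011800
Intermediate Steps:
c(R, E) = √(E² + R²)
n(l) = 2*l
d(x, C) = C + x
U = -36/(320 + √130) (U = ((-2 - 4) + 2*(-15))/(320 + √(7² + 9²)) = (-6 - 30)/(320 + √(49 + 81)) = -36/(320 + √130) ≈ -0.10863)
U² = (-384/3409 + 6*√130/17045)²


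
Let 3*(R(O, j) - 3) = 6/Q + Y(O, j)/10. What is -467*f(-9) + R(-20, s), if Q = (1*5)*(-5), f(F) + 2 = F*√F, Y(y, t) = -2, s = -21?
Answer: 70264/75 + 12609*I ≈ 936.85 + 12609.0*I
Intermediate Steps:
f(F) = -2 + F^(3/2) (f(F) = -2 + F*√F = -2 + F^(3/2))
Q = -25 (Q = 5*(-5) = -25)
R(O, j) = 214/75 (R(O, j) = 3 + (6/(-25) - 2/10)/3 = 3 + (6*(-1/25) - 2*⅒)/3 = 3 + (-6/25 - ⅕)/3 = 3 + (⅓)*(-11/25) = 3 - 11/75 = 214/75)
-467*f(-9) + R(-20, s) = -467*(-2 + (-9)^(3/2)) + 214/75 = -467*(-2 - 27*I) + 214/75 = (934 + 12609*I) + 214/75 = 70264/75 + 12609*I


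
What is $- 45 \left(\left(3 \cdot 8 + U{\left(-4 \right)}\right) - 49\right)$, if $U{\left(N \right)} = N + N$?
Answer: $1485$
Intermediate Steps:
$U{\left(N \right)} = 2 N$
$- 45 \left(\left(3 \cdot 8 + U{\left(-4 \right)}\right) - 49\right) = - 45 \left(\left(3 \cdot 8 + 2 \left(-4\right)\right) - 49\right) = - 45 \left(\left(24 - 8\right) - 49\right) = - 45 \left(16 - 49\right) = \left(-45\right) \left(-33\right) = 1485$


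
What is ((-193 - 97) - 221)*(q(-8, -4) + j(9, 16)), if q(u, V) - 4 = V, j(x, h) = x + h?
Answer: -12775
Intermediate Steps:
j(x, h) = h + x
q(u, V) = 4 + V
((-193 - 97) - 221)*(q(-8, -4) + j(9, 16)) = ((-193 - 97) - 221)*((4 - 4) + (16 + 9)) = (-290 - 221)*(0 + 25) = -511*25 = -12775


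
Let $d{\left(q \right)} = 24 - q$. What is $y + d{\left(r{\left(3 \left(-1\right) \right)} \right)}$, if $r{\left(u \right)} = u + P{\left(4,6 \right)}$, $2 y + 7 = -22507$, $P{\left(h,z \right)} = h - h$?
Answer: $-11230$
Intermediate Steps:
$P{\left(h,z \right)} = 0$
$y = -11257$ ($y = - \frac{7}{2} + \frac{1}{2} \left(-22507\right) = - \frac{7}{2} - \frac{22507}{2} = -11257$)
$r{\left(u \right)} = u$ ($r{\left(u \right)} = u + 0 = u$)
$y + d{\left(r{\left(3 \left(-1\right) \right)} \right)} = -11257 + \left(24 - 3 \left(-1\right)\right) = -11257 + \left(24 - -3\right) = -11257 + \left(24 + 3\right) = -11257 + 27 = -11230$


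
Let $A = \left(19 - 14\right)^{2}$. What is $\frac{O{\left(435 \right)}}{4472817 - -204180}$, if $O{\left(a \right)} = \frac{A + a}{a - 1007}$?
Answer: $- \frac{115}{668810571} \approx -1.7195 \cdot 10^{-7}$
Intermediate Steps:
$A = 25$ ($A = 5^{2} = 25$)
$O{\left(a \right)} = \frac{25 + a}{-1007 + a}$ ($O{\left(a \right)} = \frac{25 + a}{a - 1007} = \frac{25 + a}{-1007 + a}$)
$\frac{O{\left(435 \right)}}{4472817 - -204180} = \frac{\frac{1}{-1007 + 435} \left(25 + 435\right)}{4472817 - -204180} = \frac{\frac{1}{-572} \cdot 460}{4472817 + 204180} = \frac{\left(- \frac{1}{572}\right) 460}{4676997} = \left(- \frac{115}{143}\right) \frac{1}{4676997} = - \frac{115}{668810571}$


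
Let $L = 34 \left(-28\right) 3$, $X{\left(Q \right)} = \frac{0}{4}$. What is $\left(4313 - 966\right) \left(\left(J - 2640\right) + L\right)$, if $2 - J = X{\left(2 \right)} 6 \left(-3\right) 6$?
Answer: $-18388418$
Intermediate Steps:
$X{\left(Q \right)} = 0$ ($X{\left(Q \right)} = 0 \cdot \frac{1}{4} = 0$)
$J = 2$ ($J = 2 - 0 \cdot 6 \left(-3\right) 6 = 2 - 0 \left(-18\right) 6 = 2 - 0 \cdot 6 = 2 - 0 = 2 + 0 = 2$)
$L = -2856$ ($L = \left(-952\right) 3 = -2856$)
$\left(4313 - 966\right) \left(\left(J - 2640\right) + L\right) = \left(4313 - 966\right) \left(\left(2 - 2640\right) - 2856\right) = 3347 \left(\left(2 - 2640\right) - 2856\right) = 3347 \left(-2638 - 2856\right) = 3347 \left(-5494\right) = -18388418$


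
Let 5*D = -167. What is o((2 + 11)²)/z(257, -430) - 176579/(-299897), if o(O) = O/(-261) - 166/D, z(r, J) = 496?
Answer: 17529370747/29337189264 ≈ 0.59751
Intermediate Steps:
D = -167/5 (D = (⅕)*(-167) = -167/5 ≈ -33.400)
o(O) = 830/167 - O/261 (o(O) = O/(-261) - 166/(-167/5) = O*(-1/261) - 166*(-5/167) = -O/261 + 830/167 = 830/167 - O/261)
o((2 + 11)²)/z(257, -430) - 176579/(-299897) = (830/167 - (2 + 11)²/261)/496 - 176579/(-299897) = (830/167 - 1/261*13²)*(1/496) - 176579*(-1/299897) = (830/167 - 1/261*169)*(1/496) + 799/1357 = (830/167 - 169/261)*(1/496) + 799/1357 = (188407/43587)*(1/496) + 799/1357 = 188407/21619152 + 799/1357 = 17529370747/29337189264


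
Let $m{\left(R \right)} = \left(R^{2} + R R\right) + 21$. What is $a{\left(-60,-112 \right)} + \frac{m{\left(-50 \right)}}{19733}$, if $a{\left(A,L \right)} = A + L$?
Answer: $- \frac{3389055}{19733} \approx -171.75$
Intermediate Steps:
$m{\left(R \right)} = 21 + 2 R^{2}$ ($m{\left(R \right)} = \left(R^{2} + R^{2}\right) + 21 = 2 R^{2} + 21 = 21 + 2 R^{2}$)
$a{\left(-60,-112 \right)} + \frac{m{\left(-50 \right)}}{19733} = \left(-60 - 112\right) + \frac{21 + 2 \left(-50\right)^{2}}{19733} = -172 + \left(21 + 2 \cdot 2500\right) \frac{1}{19733} = -172 + \left(21 + 5000\right) \frac{1}{19733} = -172 + 5021 \cdot \frac{1}{19733} = -172 + \frac{5021}{19733} = - \frac{3389055}{19733}$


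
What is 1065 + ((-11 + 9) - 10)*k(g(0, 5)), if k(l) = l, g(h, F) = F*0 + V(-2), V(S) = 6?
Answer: 993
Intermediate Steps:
g(h, F) = 6 (g(h, F) = F*0 + 6 = 0 + 6 = 6)
1065 + ((-11 + 9) - 10)*k(g(0, 5)) = 1065 + ((-11 + 9) - 10)*6 = 1065 + (-2 - 10)*6 = 1065 - 12*6 = 1065 - 72 = 993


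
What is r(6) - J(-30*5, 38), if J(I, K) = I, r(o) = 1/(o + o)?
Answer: 1801/12 ≈ 150.08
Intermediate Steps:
r(o) = 1/(2*o)
r(6) - J(-30*5, 38) = (½)/6 - (-30)*5 = (½)*(⅙) - 1*(-150) = 1/12 + 150 = 1801/12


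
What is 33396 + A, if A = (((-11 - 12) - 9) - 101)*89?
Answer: 21559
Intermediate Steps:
A = -11837 (A = ((-23 - 9) - 101)*89 = (-32 - 101)*89 = -133*89 = -11837)
33396 + A = 33396 - 11837 = 21559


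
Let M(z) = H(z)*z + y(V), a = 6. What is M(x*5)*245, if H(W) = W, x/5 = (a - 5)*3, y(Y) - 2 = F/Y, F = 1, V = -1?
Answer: 1378370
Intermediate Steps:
y(Y) = 2 + 1/Y
x = 15 (x = 5*((6 - 5)*3) = 5*(1*3) = 5*3 = 15)
M(z) = 1 + z**2 (M(z) = z*z + (2 + 1/(-1)) = z**2 + (2 - 1) = z**2 + 1 = 1 + z**2)
M(x*5)*245 = (1 + (15*5)**2)*245 = (1 + 75**2)*245 = (1 + 5625)*245 = 5626*245 = 1378370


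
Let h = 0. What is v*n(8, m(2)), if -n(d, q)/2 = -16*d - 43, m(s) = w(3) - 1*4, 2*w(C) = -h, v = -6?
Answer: -2052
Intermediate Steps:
w(C) = 0 (w(C) = (-1*0)/2 = (1/2)*0 = 0)
m(s) = -4 (m(s) = 0 - 1*4 = 0 - 4 = -4)
n(d, q) = 86 + 32*d (n(d, q) = -2*(-16*d - 43) = -2*(-43 - 16*d) = 86 + 32*d)
v*n(8, m(2)) = -6*(86 + 32*8) = -6*(86 + 256) = -6*342 = -2052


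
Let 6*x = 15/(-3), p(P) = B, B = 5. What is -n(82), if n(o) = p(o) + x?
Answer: -25/6 ≈ -4.1667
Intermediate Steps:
p(P) = 5
x = -5/6 (x = (15/(-3))/6 = (-1/3*15)/6 = (1/6)*(-5) = -5/6 ≈ -0.83333)
n(o) = 25/6 (n(o) = 5 - 5/6 = 25/6)
-n(82) = -1*25/6 = -25/6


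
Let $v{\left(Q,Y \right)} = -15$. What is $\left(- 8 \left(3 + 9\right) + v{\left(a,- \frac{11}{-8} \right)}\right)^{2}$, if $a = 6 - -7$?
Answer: $12321$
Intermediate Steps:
$a = 13$ ($a = 6 + 7 = 13$)
$\left(- 8 \left(3 + 9\right) + v{\left(a,- \frac{11}{-8} \right)}\right)^{2} = \left(- 8 \left(3 + 9\right) - 15\right)^{2} = \left(\left(-8\right) 12 - 15\right)^{2} = \left(-96 - 15\right)^{2} = \left(-111\right)^{2} = 12321$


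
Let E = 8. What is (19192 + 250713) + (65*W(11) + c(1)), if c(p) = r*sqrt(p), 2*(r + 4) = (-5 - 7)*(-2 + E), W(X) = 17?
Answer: 270970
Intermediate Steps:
r = -40 (r = -4 + ((-5 - 7)*(-2 + 8))/2 = -4 + (-12*6)/2 = -4 + (1/2)*(-72) = -4 - 36 = -40)
c(p) = -40*sqrt(p)
(19192 + 250713) + (65*W(11) + c(1)) = (19192 + 250713) + (65*17 - 40*sqrt(1)) = 269905 + (1105 - 40*1) = 269905 + (1105 - 40) = 269905 + 1065 = 270970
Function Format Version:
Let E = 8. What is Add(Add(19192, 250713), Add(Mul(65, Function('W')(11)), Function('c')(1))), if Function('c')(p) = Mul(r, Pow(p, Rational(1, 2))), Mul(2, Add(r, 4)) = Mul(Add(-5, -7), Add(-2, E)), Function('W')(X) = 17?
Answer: 270970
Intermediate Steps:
r = -40 (r = Add(-4, Mul(Rational(1, 2), Mul(Add(-5, -7), Add(-2, 8)))) = Add(-4, Mul(Rational(1, 2), Mul(-12, 6))) = Add(-4, Mul(Rational(1, 2), -72)) = Add(-4, -36) = -40)
Function('c')(p) = Mul(-40, Pow(p, Rational(1, 2)))
Add(Add(19192, 250713), Add(Mul(65, Function('W')(11)), Function('c')(1))) = Add(Add(19192, 250713), Add(Mul(65, 17), Mul(-40, Pow(1, Rational(1, 2))))) = Add(269905, Add(1105, Mul(-40, 1))) = Add(269905, Add(1105, -40)) = Add(269905, 1065) = 270970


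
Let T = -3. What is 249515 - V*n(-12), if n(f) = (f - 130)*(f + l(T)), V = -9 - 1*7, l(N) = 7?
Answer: 260875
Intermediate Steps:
V = -16 (V = -9 - 7 = -16)
n(f) = (-130 + f)*(7 + f) (n(f) = (f - 130)*(f + 7) = (-130 + f)*(7 + f))
249515 - V*n(-12) = 249515 - (-16)*(-910 + (-12)² - 123*(-12)) = 249515 - (-16)*(-910 + 144 + 1476) = 249515 - (-16)*710 = 249515 - 1*(-11360) = 249515 + 11360 = 260875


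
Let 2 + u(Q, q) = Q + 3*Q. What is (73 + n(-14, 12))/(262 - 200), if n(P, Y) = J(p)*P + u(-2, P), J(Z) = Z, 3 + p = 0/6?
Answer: 105/62 ≈ 1.6935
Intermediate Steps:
u(Q, q) = -2 + 4*Q (u(Q, q) = -2 + (Q + 3*Q) = -2 + 4*Q)
p = -3 (p = -3 + 0/6 = -3 + 0*(⅙) = -3 + 0 = -3)
n(P, Y) = -10 - 3*P (n(P, Y) = -3*P + (-2 + 4*(-2)) = -3*P + (-2 - 8) = -3*P - 10 = -10 - 3*P)
(73 + n(-14, 12))/(262 - 200) = (73 + (-10 - 3*(-14)))/(262 - 200) = (73 + (-10 + 42))/62 = (73 + 32)*(1/62) = 105*(1/62) = 105/62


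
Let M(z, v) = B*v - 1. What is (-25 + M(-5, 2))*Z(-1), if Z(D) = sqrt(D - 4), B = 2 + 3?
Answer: -16*I*sqrt(5) ≈ -35.777*I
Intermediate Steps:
B = 5
M(z, v) = -1 + 5*v (M(z, v) = 5*v - 1 = -1 + 5*v)
Z(D) = sqrt(-4 + D)
(-25 + M(-5, 2))*Z(-1) = (-25 + (-1 + 5*2))*sqrt(-4 - 1) = (-25 + (-1 + 10))*sqrt(-5) = (-25 + 9)*(I*sqrt(5)) = -16*I*sqrt(5)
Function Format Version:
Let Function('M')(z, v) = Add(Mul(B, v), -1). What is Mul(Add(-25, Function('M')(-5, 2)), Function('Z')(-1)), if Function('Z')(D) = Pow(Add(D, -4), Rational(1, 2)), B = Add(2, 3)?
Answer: Mul(-16, I, Pow(5, Rational(1, 2))) ≈ Mul(-35.777, I)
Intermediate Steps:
B = 5
Function('M')(z, v) = Add(-1, Mul(5, v)) (Function('M')(z, v) = Add(Mul(5, v), -1) = Add(-1, Mul(5, v)))
Function('Z')(D) = Pow(Add(-4, D), Rational(1, 2))
Mul(Add(-25, Function('M')(-5, 2)), Function('Z')(-1)) = Mul(Add(-25, Add(-1, Mul(5, 2))), Pow(Add(-4, -1), Rational(1, 2))) = Mul(Add(-25, Add(-1, 10)), Pow(-5, Rational(1, 2))) = Mul(Add(-25, 9), Mul(I, Pow(5, Rational(1, 2)))) = Mul(-16, Mul(I, Pow(5, Rational(1, 2)))) = Mul(-16, I, Pow(5, Rational(1, 2)))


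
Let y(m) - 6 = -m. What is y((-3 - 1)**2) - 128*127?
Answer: -16266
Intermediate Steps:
y(m) = 6 - m
y((-3 - 1)**2) - 128*127 = (6 - (-3 - 1)**2) - 128*127 = (6 - 1*(-4)**2) - 16256 = (6 - 1*16) - 16256 = (6 - 16) - 16256 = -10 - 16256 = -16266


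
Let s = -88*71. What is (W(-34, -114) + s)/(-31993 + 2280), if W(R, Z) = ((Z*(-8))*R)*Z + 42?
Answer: -3528706/29713 ≈ -118.76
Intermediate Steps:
W(R, Z) = 42 - 8*R*Z² (W(R, Z) = ((-8*Z)*R)*Z + 42 = (-8*R*Z)*Z + 42 = -8*R*Z² + 42 = 42 - 8*R*Z²)
s = -6248
(W(-34, -114) + s)/(-31993 + 2280) = ((42 - 8*(-34)*(-114)²) - 6248)/(-31993 + 2280) = ((42 - 8*(-34)*12996) - 6248)/(-29713) = ((42 + 3534912) - 6248)*(-1/29713) = (3534954 - 6248)*(-1/29713) = 3528706*(-1/29713) = -3528706/29713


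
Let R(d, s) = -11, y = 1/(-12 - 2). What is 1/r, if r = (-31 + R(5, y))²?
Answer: 1/1764 ≈ 0.00056689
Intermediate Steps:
y = -1/14 (y = 1/(-14) = -1/14 ≈ -0.071429)
r = 1764 (r = (-31 - 11)² = (-42)² = 1764)
1/r = 1/1764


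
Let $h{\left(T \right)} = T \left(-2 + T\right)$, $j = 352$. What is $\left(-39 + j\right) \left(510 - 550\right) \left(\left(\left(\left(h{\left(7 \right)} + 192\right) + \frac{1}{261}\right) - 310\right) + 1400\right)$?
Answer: $- \frac{4303599760}{261} \approx -1.6489 \cdot 10^{7}$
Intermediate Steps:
$\left(-39 + j\right) \left(510 - 550\right) \left(\left(\left(\left(h{\left(7 \right)} + 192\right) + \frac{1}{261}\right) - 310\right) + 1400\right) = \left(-39 + 352\right) \left(510 - 550\right) \left(\left(\left(\left(7 \left(-2 + 7\right) + 192\right) + \frac{1}{261}\right) - 310\right) + 1400\right) = 313 \left(-40\right) \left(\left(\left(\left(7 \cdot 5 + 192\right) + \frac{1}{261}\right) - 310\right) + 1400\right) = - 12520 \left(\left(\left(\left(35 + 192\right) + \frac{1}{261}\right) - 310\right) + 1400\right) = - 12520 \left(\left(\left(227 + \frac{1}{261}\right) - 310\right) + 1400\right) = - 12520 \left(\left(\frac{59248}{261} - 310\right) + 1400\right) = - 12520 \left(- \frac{21662}{261} + 1400\right) = \left(-12520\right) \frac{343738}{261} = - \frac{4303599760}{261}$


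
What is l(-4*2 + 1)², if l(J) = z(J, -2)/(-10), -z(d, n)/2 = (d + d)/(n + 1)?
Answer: 196/25 ≈ 7.8400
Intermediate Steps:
z(d, n) = -4*d/(1 + n) (z(d, n) = -2*(d + d)/(n + 1) = -2*2*d/(1 + n) = -4*d/(1 + n))
l(J) = -2*J/5 (l(J) = -4*J/(1 - 2)/(-10) = -4*J/(-1)*(-⅒) = -4*J*(-1)*(-⅒) = (4*J)*(-⅒) = -2*J/5)
l(-4*2 + 1)² = (-2*(-4*2 + 1)/5)² = (-2*(-8 + 1)/5)² = (-⅖*(-7))² = (14/5)² = 196/25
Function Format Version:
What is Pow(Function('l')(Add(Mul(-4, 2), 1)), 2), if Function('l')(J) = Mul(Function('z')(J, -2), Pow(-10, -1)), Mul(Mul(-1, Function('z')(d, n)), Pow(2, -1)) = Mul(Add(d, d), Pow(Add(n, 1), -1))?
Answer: Rational(196, 25) ≈ 7.8400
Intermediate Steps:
Function('z')(d, n) = Mul(-4, d, Pow(Add(1, n), -1)) (Function('z')(d, n) = Mul(-2, Mul(Add(d, d), Pow(Add(n, 1), -1))) = Mul(-2, Mul(Mul(2, d), Pow(Add(1, n), -1))) = Mul(-2, Mul(2, d, Pow(Add(1, n), -1))) = Mul(-4, d, Pow(Add(1, n), -1)))
Function('l')(J) = Mul(Rational(-2, 5), J) (Function('l')(J) = Mul(Mul(-4, J, Pow(Add(1, -2), -1)), Pow(-10, -1)) = Mul(Mul(-4, J, Pow(-1, -1)), Rational(-1, 10)) = Mul(Mul(-4, J, -1), Rational(-1, 10)) = Mul(Mul(4, J), Rational(-1, 10)) = Mul(Rational(-2, 5), J))
Pow(Function('l')(Add(Mul(-4, 2), 1)), 2) = Pow(Mul(Rational(-2, 5), Add(Mul(-4, 2), 1)), 2) = Pow(Mul(Rational(-2, 5), Add(-8, 1)), 2) = Pow(Mul(Rational(-2, 5), -7), 2) = Pow(Rational(14, 5), 2) = Rational(196, 25)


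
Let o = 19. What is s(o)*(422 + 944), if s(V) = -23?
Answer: -31418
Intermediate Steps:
s(o)*(422 + 944) = -23*(422 + 944) = -23*1366 = -31418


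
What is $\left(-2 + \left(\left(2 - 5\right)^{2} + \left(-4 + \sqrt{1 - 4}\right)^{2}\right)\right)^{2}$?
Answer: $208 - 320 i \sqrt{3} \approx 208.0 - 554.26 i$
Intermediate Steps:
$\left(-2 + \left(\left(2 - 5\right)^{2} + \left(-4 + \sqrt{1 - 4}\right)^{2}\right)\right)^{2} = \left(-2 + \left(\left(-3\right)^{2} + \left(-4 + \sqrt{-3}\right)^{2}\right)\right)^{2} = \left(-2 + \left(9 + \left(-4 + i \sqrt{3}\right)^{2}\right)\right)^{2} = \left(7 + \left(-4 + i \sqrt{3}\right)^{2}\right)^{2}$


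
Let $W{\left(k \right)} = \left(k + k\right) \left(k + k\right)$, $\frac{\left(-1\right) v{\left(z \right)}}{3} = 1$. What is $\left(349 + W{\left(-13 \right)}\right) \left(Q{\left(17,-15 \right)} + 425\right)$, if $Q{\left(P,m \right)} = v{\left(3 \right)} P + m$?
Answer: $367975$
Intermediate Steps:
$v{\left(z \right)} = -3$ ($v{\left(z \right)} = \left(-3\right) 1 = -3$)
$Q{\left(P,m \right)} = m - 3 P$ ($Q{\left(P,m \right)} = - 3 P + m = m - 3 P$)
$W{\left(k \right)} = 4 k^{2}$ ($W{\left(k \right)} = 2 k 2 k = 4 k^{2}$)
$\left(349 + W{\left(-13 \right)}\right) \left(Q{\left(17,-15 \right)} + 425\right) = \left(349 + 4 \left(-13\right)^{2}\right) \left(\left(-15 - 51\right) + 425\right) = \left(349 + 4 \cdot 169\right) \left(\left(-15 - 51\right) + 425\right) = \left(349 + 676\right) \left(-66 + 425\right) = 1025 \cdot 359 = 367975$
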